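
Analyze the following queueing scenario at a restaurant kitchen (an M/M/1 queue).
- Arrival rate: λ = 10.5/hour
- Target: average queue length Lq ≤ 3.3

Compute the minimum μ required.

For M/M/1: Lq = λ²/(μ(μ-λ))
Need Lq ≤ 3.3, i.e. μ(μ-λ) ≥ λ²/3.3
μ² - 10.5μ - 110.25/3.3 ≥ 0  →  μ² - 10.5μ - 33.4091 ≥ 0
Quadratic formula (positive root): μ = [λ + √(λ² + 4×33.4091)]/2
Discriminant: 110.25 + 4×33.4091 = 243.8864, √243.8864 = 15.61686
μ ≥ (10.5 + 15.61686)/2 = 13.0584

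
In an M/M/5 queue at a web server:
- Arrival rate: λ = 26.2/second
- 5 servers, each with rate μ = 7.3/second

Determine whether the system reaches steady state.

Stability requires ρ = λ/(cμ) < 1
ρ = 26.2/(5 × 7.3) = 26.2/36.50 = 0.7178
Since 0.7178 < 1, the system is STABLE.
The servers are busy 71.78% of the time.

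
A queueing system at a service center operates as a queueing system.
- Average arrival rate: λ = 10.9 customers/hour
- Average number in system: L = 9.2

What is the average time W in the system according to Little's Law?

Little's Law: L = λW, so W = L/λ
W = 9.2/10.9 = 0.8440 hours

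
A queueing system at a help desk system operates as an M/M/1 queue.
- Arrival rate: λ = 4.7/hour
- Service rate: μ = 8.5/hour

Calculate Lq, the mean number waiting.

ρ = λ/μ = 4.7/8.5 = 0.5529
For M/M/1: Lq = λ²/(μ(μ-λ))
Lq = 22.09/(8.5 × 3.80)
Lq = 0.6839 tickets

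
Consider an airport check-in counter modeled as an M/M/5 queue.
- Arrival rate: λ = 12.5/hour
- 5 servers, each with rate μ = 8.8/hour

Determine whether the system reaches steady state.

Stability requires ρ = λ/(cμ) < 1
ρ = 12.5/(5 × 8.8) = 12.5/44.00 = 0.2841
Since 0.2841 < 1, the system is STABLE.
The servers are busy 28.41% of the time.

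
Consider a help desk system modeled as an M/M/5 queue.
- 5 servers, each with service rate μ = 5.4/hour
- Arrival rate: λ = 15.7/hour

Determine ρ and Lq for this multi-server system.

Traffic intensity: ρ = λ/(cμ) = 15.7/(5×5.4) = 0.5815
Since ρ = 0.5815 < 1, system is stable.
Offered load a = λ/μ = cρ = 15.7/5.4 = 2.9074
P₀ = [ Σₙ₌₀^4 aⁿ/n! + a^5/(5!(1-ρ)) ]⁻¹
Σ = a^0/0! + a^1/1! + a^2/2! + a^3/3! + a^4/4! = 1.0000 + 2.9074 + 4.2265 + 4.0961 + 2.9772 = 15.2072
a^5/(5!(1-ρ)) = 207.7445/(120 × 0.41852) = 4.1365
P₀ = 1/(15.2072 + 4.1365) = 0.05170
Lq = P₀·a^5·ρ / (5!(1-ρ)²) = 0.05170 × 207.7445 × 0.5815 / (120 × 0.1752) = 0.2971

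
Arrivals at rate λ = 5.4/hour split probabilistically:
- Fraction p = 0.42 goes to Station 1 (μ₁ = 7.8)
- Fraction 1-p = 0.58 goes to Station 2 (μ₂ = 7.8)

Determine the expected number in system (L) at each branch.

Effective rates: λ₁ = 5.4×0.42 = 2.268, λ₂ = 5.4×0.58 = 3.132
Station 1: ρ₁ = 2.268/7.8 = 0.2908, L₁ = ρ₁/(1-ρ₁) = 0.2908/(1-0.2908) = 0.4100
Station 2: ρ₂ = 3.132/7.8 = 0.40154, L₂ = ρ₂/(1-ρ₂) = 0.40154/(1-0.40154) = 0.6710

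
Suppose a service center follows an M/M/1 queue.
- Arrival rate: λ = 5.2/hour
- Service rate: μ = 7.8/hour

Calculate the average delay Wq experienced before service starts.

First, compute utilization: ρ = λ/μ = 5.2/7.8 = 0.6667
For M/M/1: Wq = λ/(μ(μ-λ))
Wq = 5.2/(7.8 × (7.8-5.2))
Wq = 5.2/(7.8 × 2.60)
Wq = 0.2564 hours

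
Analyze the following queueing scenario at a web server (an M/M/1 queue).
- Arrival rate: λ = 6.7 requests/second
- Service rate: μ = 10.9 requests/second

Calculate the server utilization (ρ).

Server utilization: ρ = λ/μ
ρ = 6.7/10.9 = 0.6147
The server is busy 61.47% of the time.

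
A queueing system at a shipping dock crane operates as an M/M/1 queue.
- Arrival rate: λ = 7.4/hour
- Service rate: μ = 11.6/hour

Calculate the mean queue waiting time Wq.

First, compute utilization: ρ = λ/μ = 7.4/11.6 = 0.6379
For M/M/1: Wq = λ/(μ(μ-λ))
Wq = 7.4/(11.6 × (11.6-7.4))
Wq = 7.4/(11.6 × 4.20)
Wq = 0.1519 hours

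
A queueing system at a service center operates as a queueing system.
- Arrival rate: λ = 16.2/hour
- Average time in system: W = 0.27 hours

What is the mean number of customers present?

Little's Law: L = λW
L = 16.2 × 0.27 = 4.3740 customers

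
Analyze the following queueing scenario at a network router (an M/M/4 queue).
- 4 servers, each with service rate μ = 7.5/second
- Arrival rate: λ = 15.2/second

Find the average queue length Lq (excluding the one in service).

Traffic intensity: ρ = λ/(cμ) = 15.2/(4×7.5) = 0.5067
Since ρ = 0.5067 < 1, system is stable.
Offered load a = λ/μ = cρ = 15.2/7.5 = 2.0267
P₀ = [ Σₙ₌₀^3 aⁿ/n! + a^4/(4!(1-ρ)) ]⁻¹
Σ = a^0/0! + a^1/1! + a^2/2! + a^3/3! = 1.00000 + 2.02667 + 2.05369 + 1.38738 = 6.4677
a^4/(4!(1-ρ)) = 16.8706/(24 × 0.49333) = 1.4249
P₀ = 1/(6.4677 + 1.4249) = 0.1267
Lq = P₀·a^4·ρ / (4!(1-ρ)²) = 0.1267 × 16.8706 × 0.5067 / (24 × 0.2434) = 0.1854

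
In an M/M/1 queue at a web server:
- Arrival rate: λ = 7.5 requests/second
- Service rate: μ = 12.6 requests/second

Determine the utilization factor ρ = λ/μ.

Server utilization: ρ = λ/μ
ρ = 7.5/12.6 = 0.5952
The server is busy 59.52% of the time.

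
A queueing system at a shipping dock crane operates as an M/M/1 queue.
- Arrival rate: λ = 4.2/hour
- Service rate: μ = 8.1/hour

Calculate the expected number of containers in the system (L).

ρ = λ/μ = 4.2/8.1 = 0.5185
For M/M/1: L = λ/(μ-λ)
L = 4.2/(8.1-4.2) = 4.2/3.90
L = 1.0769 containers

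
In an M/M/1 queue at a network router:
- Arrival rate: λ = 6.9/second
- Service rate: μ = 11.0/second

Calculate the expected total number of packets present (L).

ρ = λ/μ = 6.9/11.0 = 0.6273
For M/M/1: L = λ/(μ-λ)
L = 6.9/(11.0-6.9) = 6.9/4.10
L = 1.6829 packets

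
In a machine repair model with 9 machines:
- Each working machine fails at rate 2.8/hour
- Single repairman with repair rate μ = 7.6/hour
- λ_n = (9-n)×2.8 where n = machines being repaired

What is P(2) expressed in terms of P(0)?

P(2)/P(0) = ∏_{i=0}^{2-1} λ_i/μ_{i+1}
= (9-0)×2.8/7.6 × (9-1)×2.8/7.6
= 9.7729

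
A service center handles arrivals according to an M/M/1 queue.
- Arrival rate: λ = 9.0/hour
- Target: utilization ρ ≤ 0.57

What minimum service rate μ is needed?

ρ = λ/μ, so μ = λ/ρ
μ ≥ 9.0/0.57 = 15.7895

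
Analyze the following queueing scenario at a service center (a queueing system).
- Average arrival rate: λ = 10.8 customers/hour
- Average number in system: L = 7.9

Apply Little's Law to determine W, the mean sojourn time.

Little's Law: L = λW, so W = L/λ
W = 7.9/10.8 = 0.7315 hours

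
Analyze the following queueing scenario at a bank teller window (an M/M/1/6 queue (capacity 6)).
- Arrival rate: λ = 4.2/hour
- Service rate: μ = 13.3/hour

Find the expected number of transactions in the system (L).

ρ = λ/μ = 4.2/13.3 = 0.31579
P₀ = (1-ρ)/(1-ρ^(K+1)) = (1-0.31579)/(1-0.31579^7) = 0.6842/0.9997 = 0.6844
P_K = P₀×ρ^K = 0.68442 × 0.31579^6 = 0.68442 × 0.00099172 = 0.0006788
L = ρ[1 - (K+1)ρ^K + Kρ^(K+1)] / [(1-ρ)(1-ρ^(K+1))]
L = 0.31579 × (1 - 7×0.0009917 + 6×0.0003132) / ((1 - 0.31579) × (1 - 0.0003132)) = 0.4593 transactions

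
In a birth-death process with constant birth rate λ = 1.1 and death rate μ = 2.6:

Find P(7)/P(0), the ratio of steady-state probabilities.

For constant rates: P(n)/P(0) = (λ/μ)^n
P(7)/P(0) = (1.1/2.6)^7 = 0.42308^7 = 0.002426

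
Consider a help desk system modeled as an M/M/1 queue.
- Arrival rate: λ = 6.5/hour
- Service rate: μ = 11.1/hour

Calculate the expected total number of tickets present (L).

ρ = λ/μ = 6.5/11.1 = 0.5856
For M/M/1: L = λ/(μ-λ)
L = 6.5/(11.1-6.5) = 6.5/4.60
L = 1.4130 tickets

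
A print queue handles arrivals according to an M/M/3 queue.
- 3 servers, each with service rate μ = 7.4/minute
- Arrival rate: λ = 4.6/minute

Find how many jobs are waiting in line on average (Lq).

Traffic intensity: ρ = λ/(cμ) = 4.6/(3×7.4) = 0.2072
Since ρ = 0.2072 < 1, system is stable.
Offered load a = λ/μ = cρ = 4.6/7.4 = 0.6216
P₀ = [ Σₙ₌₀^2 aⁿ/n! + a^3/(3!(1-ρ)) ]⁻¹
Σ = a^0/0! + a^1/1! + a^2/2! = 1.0000 + 0.6216 + 0.1932 = 1.8148
a^3/(3!(1-ρ)) = 0.2402/(6 × 0.7928) = 0.05050
P₀ = 1/(1.8148 + 0.05050) = 0.5361
Lq = P₀·a^3·ρ / (3!(1-ρ)²) = 0.53610 × 0.24020 × 0.20721 / (6 × 0.62852) = 0.007076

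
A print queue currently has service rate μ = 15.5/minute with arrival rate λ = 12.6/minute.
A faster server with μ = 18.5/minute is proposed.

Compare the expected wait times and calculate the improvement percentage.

System 1: ρ₁ = 12.6/15.5 = 0.8129, W₁ = 1/(15.5-12.6) = 0.34483
System 2: ρ₂ = 12.6/18.5 = 0.6811, W₂ = 1/(18.5-12.6) = 0.16949
Improvement: (W₁-W₂)/W₁ = (0.34483-0.16949)/0.34483 = 50.85%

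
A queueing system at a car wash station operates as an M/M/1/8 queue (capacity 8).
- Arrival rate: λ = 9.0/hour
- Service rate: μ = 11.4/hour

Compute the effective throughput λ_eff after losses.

ρ = λ/μ = 9.0/11.4 = 0.789474
P₀ = (1-ρ)/(1-ρ^(K+1)) = (1-0.789474)/(1-0.789474^9) = 0.2105/0.8809 = 0.2390
P_K = P₀×ρ^K = 0.2390 × 0.789474^8 = 0.2390 × 0.1509 = 0.03607
λ_eff = λ(1-P_K) = 9.0 × (1 - 0.03607) = 9.0 × 0.96393 = 8.6754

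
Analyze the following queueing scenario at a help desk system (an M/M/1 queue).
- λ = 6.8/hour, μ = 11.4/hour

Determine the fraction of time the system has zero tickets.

ρ = λ/μ = 6.8/11.4 = 0.5965
P(0) = 1 - ρ = 1 - 0.5965 = 0.4035
The server is idle 40.35% of the time.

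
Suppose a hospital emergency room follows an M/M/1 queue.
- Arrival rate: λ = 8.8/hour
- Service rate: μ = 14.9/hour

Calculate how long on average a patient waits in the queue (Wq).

First, compute utilization: ρ = λ/μ = 8.8/14.9 = 0.5906
For M/M/1: Wq = λ/(μ(μ-λ))
Wq = 8.8/(14.9 × (14.9-8.8))
Wq = 8.8/(14.9 × 6.10)
Wq = 0.09682 hours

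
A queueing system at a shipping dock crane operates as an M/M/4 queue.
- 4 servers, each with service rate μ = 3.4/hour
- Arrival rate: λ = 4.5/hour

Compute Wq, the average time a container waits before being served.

Traffic intensity: ρ = λ/(cμ) = 4.5/(4×3.4) = 0.3309
Since ρ = 0.3309 < 1, system is stable.
Offered load a = λ/μ = cρ = 4.5/3.4 = 1.3235
P₀ = [ Σₙ₌₀^3 aⁿ/n! + a^4/(4!(1-ρ)) ]⁻¹
Σ = a^0/0! + a^1/1! + a^2/2! + a^3/3! = 1.0000 + 1.3235 + 0.8759 + 0.3864 = 3.5858
a^4/(4!(1-ρ)) = 3.0686/(24 × 0.6691) = 0.1911
P₀ = 1/(3.5858 + 0.1911) = 0.2648
Lq = P₀·a^4·ρ / (4!(1-ρ)²) = 0.2648 × 3.0686 × 0.3309 / (24 × 0.4477) = 0.02502
Wq = Lq/λ = 0.02502/4.5 = 0.005560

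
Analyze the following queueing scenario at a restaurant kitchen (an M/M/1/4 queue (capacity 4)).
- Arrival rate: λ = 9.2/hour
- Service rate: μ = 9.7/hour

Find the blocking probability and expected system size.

ρ = λ/μ = 9.2/9.7 = 0.94845
P₀ = (1-ρ)/(1-ρ^(K+1)) = (1-0.94845)/(1-0.94845^5) = 0.05155/0.2325 = 0.2217
P_K = P₀×ρ^K = 0.2217 × 0.94845^4 = 0.2217 × 0.8092 = 0.1794
Blocking probability P_4 = 0.1794 (17.94%)
L = ρ[1 - (K+1)ρ^K + Kρ^(K+1)] / [(1-ρ)(1-ρ^(K+1))]
L = 0.94845 × (1 - 5×0.8092035 + 4×0.7674891) / ((1 - 0.94845) × (1 - 0.7674891)) = 1.8943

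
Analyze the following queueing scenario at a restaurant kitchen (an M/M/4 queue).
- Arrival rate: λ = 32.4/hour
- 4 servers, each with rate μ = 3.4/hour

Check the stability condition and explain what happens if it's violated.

Stability requires ρ = λ/(cμ) < 1
ρ = 32.4/(4 × 3.4) = 32.4/13.60 = 2.3824
Since 2.3824 ≥ 1, the system is UNSTABLE.
Need c > λ/μ = 32.4/3.4 = 9.53.
Minimum servers needed: c = 10.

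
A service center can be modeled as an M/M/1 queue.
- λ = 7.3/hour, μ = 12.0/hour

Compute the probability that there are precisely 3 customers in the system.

ρ = λ/μ = 7.3/12.0 = 0.6083
P(n) = (1-ρ)ρⁿ
P(3) = (1-0.6083) × 0.6083^3
P(3) = 0.3917 × 0.2251
P(3) = 0.08817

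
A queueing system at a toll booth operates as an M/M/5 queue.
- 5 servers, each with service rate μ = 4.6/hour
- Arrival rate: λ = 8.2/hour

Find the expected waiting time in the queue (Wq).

Traffic intensity: ρ = λ/(cμ) = 8.2/(5×4.6) = 0.3565
Since ρ = 0.3565 < 1, system is stable.
Offered load a = λ/μ = cρ = 8.2/4.6 = 1.7826
P₀ = [ Σₙ₌₀^4 aⁿ/n! + a^5/(5!(1-ρ)) ]⁻¹
Σ = a^0/0! + a^1/1! + a^2/2! + a^3/3! + a^4/4! = 1.00000 + 1.78261 + 1.58885 + 0.944097 + 0.420739 = 5.7363
a^5/(5!(1-ρ)) = 18.0003/(120 × 0.6435) = 0.2331
P₀ = 1/(5.7363 + 0.2331) = 0.1675
Lq = P₀·a^5·ρ / (5!(1-ρ)²) = 0.16752 × 18.0003 × 0.35652 / (120 × 0.41406) = 0.02164
Wq = Lq/λ = 0.02164/8.2 = 0.002639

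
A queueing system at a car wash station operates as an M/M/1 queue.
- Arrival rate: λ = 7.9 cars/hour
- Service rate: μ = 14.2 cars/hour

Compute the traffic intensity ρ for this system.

Server utilization: ρ = λ/μ
ρ = 7.9/14.2 = 0.5563
The server is busy 55.63% of the time.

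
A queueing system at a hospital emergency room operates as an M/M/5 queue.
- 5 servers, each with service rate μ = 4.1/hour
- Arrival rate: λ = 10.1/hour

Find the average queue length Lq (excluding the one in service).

Traffic intensity: ρ = λ/(cμ) = 10.1/(5×4.1) = 0.4927
Since ρ = 0.4927 < 1, system is stable.
Offered load a = λ/μ = cρ = 10.1/4.1 = 2.4634
P₀ = [ Σₙ₌₀^4 aⁿ/n! + a^5/(5!(1-ρ)) ]⁻¹
Σ = a^0/0! + a^1/1! + a^2/2! + a^3/3! + a^4/4! = 1.0000 + 2.4634 + 3.0342 + 2.4915 + 1.5344 = 10.5235
a^5/(5!(1-ρ)) = 90.7168/(120 × 0.50732) = 1.4901
P₀ = 1/(10.5235 + 1.4901) = 0.08324
Lq = P₀·a^5·ρ / (5!(1-ρ)²) = 0.08324 × 90.7168 × 0.4927 / (120 × 0.2574) = 0.1205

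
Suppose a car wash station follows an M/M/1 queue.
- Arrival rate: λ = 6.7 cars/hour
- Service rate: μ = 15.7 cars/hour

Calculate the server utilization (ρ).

Server utilization: ρ = λ/μ
ρ = 6.7/15.7 = 0.4268
The server is busy 42.68% of the time.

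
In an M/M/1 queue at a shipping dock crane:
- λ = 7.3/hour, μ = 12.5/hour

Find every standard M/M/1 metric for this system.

Step 1: ρ = λ/μ = 7.3/12.5 = 0.5840
Step 2: L = λ/(μ-λ) = 7.3/5.20 = 1.4038
Step 3: Lq = λ²/(μ(μ-λ)) = 53.29/(12.5×5.20) = 0.8198
Step 4: W = 1/(μ-λ) = 1/5.20 = 0.1923
Step 5: Wq = λ/(μ(μ-λ)) = 7.3/(12.5×5.20) = 0.1123
Step 6: P(0) = 1-ρ = 0.4160
Verify: L = λW = 7.3×0.1923 = 1.4038 ✔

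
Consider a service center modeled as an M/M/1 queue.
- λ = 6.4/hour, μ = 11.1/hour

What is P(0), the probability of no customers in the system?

ρ = λ/μ = 6.4/11.1 = 0.5766
P(0) = 1 - ρ = 1 - 0.5766 = 0.4234
The server is idle 42.34% of the time.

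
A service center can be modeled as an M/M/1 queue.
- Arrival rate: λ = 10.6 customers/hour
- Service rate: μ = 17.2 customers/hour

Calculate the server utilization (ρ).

Server utilization: ρ = λ/μ
ρ = 10.6/17.2 = 0.6163
The server is busy 61.63% of the time.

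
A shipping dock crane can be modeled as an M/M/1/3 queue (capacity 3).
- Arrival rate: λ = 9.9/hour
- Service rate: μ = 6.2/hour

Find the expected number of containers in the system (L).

ρ = λ/μ = 9.9/6.2 = 1.5968
P₀ = (1-ρ)/(1-ρ^(K+1)) = (1-1.5968)/(1-1.5968^4) = -0.5968/-5.5013 = 0.1085
P_K = P₀×ρ^K = 0.10848 × 1.5968^3 = 0.10848 × 4.0715 = 0.4417
L = ρ[1 - (K+1)ρ^K + Kρ^(K+1)] / [(1-ρ)(1-ρ^(K+1))]
L = 1.5968 × (1 - 4×4.07147 + 3×6.50133) / ((1 - 1.5968) × (1 - 6.50133)) = 2.0515 containers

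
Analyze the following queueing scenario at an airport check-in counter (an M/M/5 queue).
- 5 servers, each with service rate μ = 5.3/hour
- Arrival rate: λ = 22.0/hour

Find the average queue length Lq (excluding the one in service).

Traffic intensity: ρ = λ/(cμ) = 22.0/(5×5.3) = 0.8302
Since ρ = 0.8302 < 1, system is stable.
Offered load a = λ/μ = cρ = 22.0/5.3 = 4.1509
P₀ = [ Σₙ₌₀^4 aⁿ/n! + a^5/(5!(1-ρ)) ]⁻¹
Σ = a^0/0! + a^1/1! + a^2/2! + a^3/3! + a^4/4! = 1.000000 + 4.150943 + 8.615166 + 11.92035 + 12.37018 = 38.0566
a^5/(5!(1-ρ)) = 1232.3500/(120 × 0.1698113) = 60.4764
P₀ = 1/(38.0566 + 60.4764) = 0.01015
Lq = P₀·a^5·ρ / (5!(1-ρ)²) = 0.01015 × 1232.3500 × 0.8302 / (120 × 0.02884) = 3.0006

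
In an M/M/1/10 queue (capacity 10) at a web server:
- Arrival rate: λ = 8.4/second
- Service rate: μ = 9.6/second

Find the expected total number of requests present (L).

ρ = λ/μ = 8.4/9.6 = 0.8750
P₀ = (1-ρ)/(1-ρ^(K+1)) = (1-0.8750)/(1-0.8750^11) = 0.1250/0.7698 = 0.1624
P_K = P₀×ρ^K = 0.16238 × 0.8750^10 = 0.16238 × 0.26308 = 0.04272
L = ρ[1 - (K+1)ρ^K + Kρ^(K+1)] / [(1-ρ)(1-ρ^(K+1))]
L = 0.8750 × (1 - 11×0.263076 + 10×0.230191) / ((1 - 0.8750) × (1 - 0.230191)) = 3.7107 requests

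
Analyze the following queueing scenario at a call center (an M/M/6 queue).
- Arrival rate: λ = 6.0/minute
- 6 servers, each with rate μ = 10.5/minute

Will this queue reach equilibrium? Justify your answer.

Stability requires ρ = λ/(cμ) < 1
ρ = 6.0/(6 × 10.5) = 6.0/63.00 = 0.09524
Since 0.09524 < 1, the system is STABLE.
The servers are busy 9.52% of the time.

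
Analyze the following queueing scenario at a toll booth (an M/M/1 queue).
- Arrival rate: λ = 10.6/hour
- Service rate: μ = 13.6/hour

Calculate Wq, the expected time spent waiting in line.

First, compute utilization: ρ = λ/μ = 10.6/13.6 = 0.7794
For M/M/1: Wq = λ/(μ(μ-λ))
Wq = 10.6/(13.6 × (13.6-10.6))
Wq = 10.6/(13.6 × 3.00)
Wq = 0.2598 hours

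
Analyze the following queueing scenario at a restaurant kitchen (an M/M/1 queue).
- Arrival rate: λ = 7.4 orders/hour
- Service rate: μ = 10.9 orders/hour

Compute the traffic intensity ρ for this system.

Server utilization: ρ = λ/μ
ρ = 7.4/10.9 = 0.6789
The server is busy 67.89% of the time.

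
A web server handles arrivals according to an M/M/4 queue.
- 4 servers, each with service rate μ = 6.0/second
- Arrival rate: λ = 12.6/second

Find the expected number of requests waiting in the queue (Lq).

Traffic intensity: ρ = λ/(cμ) = 12.6/(4×6.0) = 0.5250
Since ρ = 0.5250 < 1, system is stable.
Offered load a = λ/μ = cρ = 12.6/6.0 = 2.1000
P₀ = [ Σₙ₌₀^3 aⁿ/n! + a^4/(4!(1-ρ)) ]⁻¹
Σ = a^0/0! + a^1/1! + a^2/2! + a^3/3! = 1.0000 + 2.1000 + 2.2050 + 1.5435 = 6.8485
a^4/(4!(1-ρ)) = 19.4481/(24 × 0.4750) = 1.7060
P₀ = 1/(6.8485 + 1.7060) = 0.1169
Lq = P₀·a^4·ρ / (4!(1-ρ)²) = 0.1169 × 19.4481 × 0.5250 / (24 × 0.2256) = 0.2204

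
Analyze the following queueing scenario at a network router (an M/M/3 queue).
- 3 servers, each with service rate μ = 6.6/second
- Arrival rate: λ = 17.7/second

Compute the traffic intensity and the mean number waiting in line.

Traffic intensity: ρ = λ/(cμ) = 17.7/(3×6.6) = 0.8939
Since ρ = 0.8939 < 1, system is stable.
Offered load a = λ/μ = cρ = 17.7/6.6 = 2.6818
P₀ = [ Σₙ₌₀^2 aⁿ/n! + a^3/(3!(1-ρ)) ]⁻¹
Σ = a^0/0! + a^1/1! + a^2/2! = 1.0000 + 2.6818 + 3.5961 = 7.2779
a^3/(3!(1-ρ)) = 19.28804/(6 × 0.1060606) = 30.3098
P₀ = 1/(7.2779 + 30.3098) = 0.02660
Lq = P₀·a^3·ρ / (3!(1-ρ)²) = 0.0266045 × 19.2880 × 0.893939 / (6 × 0.0112489) = 6.7966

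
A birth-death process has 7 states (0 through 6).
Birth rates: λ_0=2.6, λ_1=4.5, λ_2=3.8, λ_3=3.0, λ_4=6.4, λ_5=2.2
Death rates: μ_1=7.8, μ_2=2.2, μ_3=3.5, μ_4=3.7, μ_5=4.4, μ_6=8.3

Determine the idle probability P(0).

Ratios P(n)/P(0) = (λ₀···λₙ₋₁)/(μ₁···μₙ):
P(1)/P(0) = (2.6)/(7.8) = 0.33333
P(2)/P(0) = (2.6×4.5)/(7.8×2.2) = 0.68182
P(3)/P(0) = (2.6×4.5×3.8)/(7.8×2.2×3.5) = 0.74026
P(4)/P(0) = (2.6×4.5×3.8×3.0)/(7.8×2.2×3.5×3.7) = 0.60021
P(5)/P(0) = (2.6×4.5×3.8×3.0×6.4)/(7.8×2.2×3.5×3.7×4.4) = 0.87303
P(6)/P(0) = (2.6×4.5×3.8×3.0×6.4×2.2)/(7.8×2.2×3.5×3.7×4.4×8.3) = 0.23141

Normalization: ∑ P(n) = 1
P(0) × (1.0000 + 0.33333 + 0.68182 + 0.74026 + 0.60021 + 0.87303 + 0.23141) = 1
P(0) × 4.4601 = 1
P(0) = 1/4.4601 = 0.2242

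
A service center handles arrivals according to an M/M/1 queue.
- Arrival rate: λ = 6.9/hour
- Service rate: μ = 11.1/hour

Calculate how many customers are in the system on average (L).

ρ = λ/μ = 6.9/11.1 = 0.6216
For M/M/1: L = λ/(μ-λ)
L = 6.9/(11.1-6.9) = 6.9/4.20
L = 1.6429 customers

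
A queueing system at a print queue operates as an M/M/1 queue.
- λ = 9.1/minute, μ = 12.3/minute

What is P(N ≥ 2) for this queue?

ρ = λ/μ = 9.1/12.3 = 0.73984
P(N ≥ n) = ρⁿ
P(N ≥ 2) = 0.73984^2
P(N ≥ 2) = 0.5474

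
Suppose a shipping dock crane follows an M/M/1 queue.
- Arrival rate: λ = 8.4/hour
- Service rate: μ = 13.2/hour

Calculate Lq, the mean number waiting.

ρ = λ/μ = 8.4/13.2 = 0.6364
For M/M/1: Lq = λ²/(μ(μ-λ))
Lq = 70.56/(13.2 × 4.80)
Lq = 1.1136 containers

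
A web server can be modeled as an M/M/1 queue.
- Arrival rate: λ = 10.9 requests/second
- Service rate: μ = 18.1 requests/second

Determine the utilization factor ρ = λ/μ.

Server utilization: ρ = λ/μ
ρ = 10.9/18.1 = 0.6022
The server is busy 60.22% of the time.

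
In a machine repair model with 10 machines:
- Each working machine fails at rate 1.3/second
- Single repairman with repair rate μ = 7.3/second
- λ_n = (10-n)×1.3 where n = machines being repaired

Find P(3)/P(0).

P(3)/P(0) = ∏_{i=0}^{3-1} λ_i/μ_{i+1}
= (10-0)×1.3/7.3 × (10-1)×1.3/7.3 × (10-2)×1.3/7.3
= 4.0662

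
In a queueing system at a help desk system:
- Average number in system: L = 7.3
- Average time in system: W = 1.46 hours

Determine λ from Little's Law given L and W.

Little's Law: L = λW, so λ = L/W
λ = 7.3/1.46 = 5.0000 tickets/hour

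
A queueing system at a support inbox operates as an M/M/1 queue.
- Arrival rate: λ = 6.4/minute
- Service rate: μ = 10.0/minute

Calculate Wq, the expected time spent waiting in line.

First, compute utilization: ρ = λ/μ = 6.4/10.0 = 0.6400
For M/M/1: Wq = λ/(μ(μ-λ))
Wq = 6.4/(10.0 × (10.0-6.4))
Wq = 6.4/(10.0 × 3.60)
Wq = 0.1778 minutes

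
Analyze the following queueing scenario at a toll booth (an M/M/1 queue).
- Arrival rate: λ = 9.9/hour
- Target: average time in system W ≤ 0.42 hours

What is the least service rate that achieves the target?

For M/M/1: W = 1/(μ-λ)
Need W ≤ 0.42, so 1/(μ-λ) ≤ 0.42
μ - λ ≥ 1/0.42 = 2.3810
μ ≥ 9.9 + 2.3810 = 12.2810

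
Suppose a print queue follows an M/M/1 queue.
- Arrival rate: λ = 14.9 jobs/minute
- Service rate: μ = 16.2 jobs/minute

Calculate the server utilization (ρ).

Server utilization: ρ = λ/μ
ρ = 14.9/16.2 = 0.9198
The server is busy 91.98% of the time.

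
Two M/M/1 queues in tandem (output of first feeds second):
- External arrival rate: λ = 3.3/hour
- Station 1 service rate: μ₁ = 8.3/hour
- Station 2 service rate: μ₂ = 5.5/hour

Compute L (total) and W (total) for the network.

By Jackson's theorem, each station behaves as independent M/M/1.
Station 1: ρ₁ = 3.3/8.3 = 0.3976, L₁ = ρ₁/(1-ρ₁) = λ/(μ₁-λ) = 3.3/5.00 = 0.6600
Station 2: ρ₂ = 3.3/5.5 = 0.6000, L₂ = ρ₂/(1-ρ₂) = λ/(μ₂-λ) = 3.3/2.20 = 1.5000
Total: L = L₁ + L₂ = 0.6600 + 1.5000 = 2.1600
W = L/λ = 2.1600/3.3 = 0.6545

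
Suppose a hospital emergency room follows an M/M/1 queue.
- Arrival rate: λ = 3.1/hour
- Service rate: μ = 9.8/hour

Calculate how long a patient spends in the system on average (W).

First, compute utilization: ρ = λ/μ = 3.1/9.8 = 0.3163
For M/M/1: W = 1/(μ-λ)
W = 1/(9.8-3.1) = 1/6.70
W = 0.1493 hours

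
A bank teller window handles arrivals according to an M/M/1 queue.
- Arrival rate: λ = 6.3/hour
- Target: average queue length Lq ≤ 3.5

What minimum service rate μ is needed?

For M/M/1: Lq = λ²/(μ(μ-λ))
Need Lq ≤ 3.5, i.e. μ(μ-λ) ≥ λ²/3.5
μ² - 6.3μ - 39.69/3.5 ≥ 0  →  μ² - 6.3μ - 11.3400 ≥ 0
Quadratic formula (positive root): μ = [λ + √(λ² + 4×11.3400)]/2
Discriminant: 39.69 + 4×11.3400 = 85.0500, √85.0500 = 9.22226
μ ≥ (6.3 + 9.22226)/2 = 7.7611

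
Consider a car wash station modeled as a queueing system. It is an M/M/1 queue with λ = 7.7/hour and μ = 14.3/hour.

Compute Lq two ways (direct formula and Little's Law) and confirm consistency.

Method 1 (direct): Lq = λ²/(μ(μ-λ)) = 59.29/(14.3 × 6.60) = 0.6282

Method 2 (Little's Law):
W = 1/(μ-λ) = 1/6.60 = 0.15152
Wq = W - 1/μ = 0.15152 - 0.069930 = 0.08159
Lq = λWq = 7.7 × 0.08159 = 0.6282 ✔ (matches Method 1)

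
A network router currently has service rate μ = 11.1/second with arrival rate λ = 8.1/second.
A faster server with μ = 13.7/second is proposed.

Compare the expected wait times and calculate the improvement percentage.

System 1: ρ₁ = 8.1/11.1 = 0.7297, W₁ = 1/(11.1-8.1) = 0.33333
System 2: ρ₂ = 8.1/13.7 = 0.5912, W₂ = 1/(13.7-8.1) = 0.17857
Improvement: (W₁-W₂)/W₁ = (0.33333-0.17857)/0.33333 = 46.43%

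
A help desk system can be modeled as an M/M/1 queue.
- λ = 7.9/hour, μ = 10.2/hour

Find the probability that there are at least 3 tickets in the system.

ρ = λ/μ = 7.9/10.2 = 0.7745
P(N ≥ n) = ρⁿ
P(N ≥ 3) = 0.7745^3
P(N ≥ 3) = 0.4646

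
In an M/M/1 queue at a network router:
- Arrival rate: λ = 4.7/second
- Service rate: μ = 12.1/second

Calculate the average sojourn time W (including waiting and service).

First, compute utilization: ρ = λ/μ = 4.7/12.1 = 0.3884
For M/M/1: W = 1/(μ-λ)
W = 1/(12.1-4.7) = 1/7.40
W = 0.1351 seconds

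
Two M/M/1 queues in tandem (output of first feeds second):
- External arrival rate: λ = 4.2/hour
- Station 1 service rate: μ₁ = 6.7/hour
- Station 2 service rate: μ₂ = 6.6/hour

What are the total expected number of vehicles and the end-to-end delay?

By Jackson's theorem, each station behaves as independent M/M/1.
Station 1: ρ₁ = 4.2/6.7 = 0.6269, L₁ = ρ₁/(1-ρ₁) = λ/(μ₁-λ) = 4.2/2.50 = 1.6800
Station 2: ρ₂ = 4.2/6.6 = 0.6364, L₂ = ρ₂/(1-ρ₂) = λ/(μ₂-λ) = 4.2/2.40 = 1.7500
Total: L = L₁ + L₂ = 1.6800 + 1.7500 = 3.4300
W = L/λ = 3.4300/4.2 = 0.8167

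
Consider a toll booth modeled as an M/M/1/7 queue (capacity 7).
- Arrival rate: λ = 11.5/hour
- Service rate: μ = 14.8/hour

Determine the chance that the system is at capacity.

ρ = λ/μ = 11.5/14.8 = 0.77703
P₀ = (1-ρ)/(1-ρ^(K+1)) = (1-0.77703)/(1-0.77703^8) = 0.22297/0.86711 = 0.2571
P_K = P₀×ρ^K = 0.25714 × 0.77703^7 = 0.25714 × 0.17103 = 0.04398
Blocking probability = 4.40%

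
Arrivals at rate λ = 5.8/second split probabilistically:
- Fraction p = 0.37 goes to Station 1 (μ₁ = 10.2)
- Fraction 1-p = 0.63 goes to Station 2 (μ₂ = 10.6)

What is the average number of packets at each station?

Effective rates: λ₁ = 5.8×0.37 = 2.146, λ₂ = 5.8×0.63 = 3.654
Station 1: ρ₁ = 2.146/10.2 = 0.2104, L₁ = ρ₁/(1-ρ₁) = 0.2104/(1-0.2104) = 0.2665
Station 2: ρ₂ = 3.654/10.6 = 0.34472, L₂ = ρ₂/(1-ρ₂) = 0.34472/(1-0.34472) = 0.5261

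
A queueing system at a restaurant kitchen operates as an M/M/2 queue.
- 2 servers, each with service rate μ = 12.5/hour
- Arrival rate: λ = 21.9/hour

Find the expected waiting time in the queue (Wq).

Traffic intensity: ρ = λ/(cμ) = 21.9/(2×12.5) = 0.8760
Since ρ = 0.8760 < 1, system is stable.
Offered load a = λ/μ = cρ = 21.9/12.5 = 1.7520
P₀ = [ Σₙ₌₀^1 aⁿ/n! + a^2/(2!(1-ρ)) ]⁻¹
Σ = a^0/0! + a^1/1! = 1.0000 + 1.7520 = 2.7520
a^2/(2!(1-ρ)) = 3.0695/(2 × 0.1240) = 12.3770
P₀ = 1/(2.7520 + 12.3770) = 0.06610
Lq = P₀·a^2·ρ / (2!(1-ρ)²) = 0.066098 × 3.0695 × 0.87600 / (2 × 0.015376) = 5.7795
Wq = Lq/λ = 5.7795/21.9 = 0.2639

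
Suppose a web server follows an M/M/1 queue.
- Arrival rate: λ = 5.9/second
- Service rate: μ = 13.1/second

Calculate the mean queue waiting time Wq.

First, compute utilization: ρ = λ/μ = 5.9/13.1 = 0.4504
For M/M/1: Wq = λ/(μ(μ-λ))
Wq = 5.9/(13.1 × (13.1-5.9))
Wq = 5.9/(13.1 × 7.20)
Wq = 0.06255 seconds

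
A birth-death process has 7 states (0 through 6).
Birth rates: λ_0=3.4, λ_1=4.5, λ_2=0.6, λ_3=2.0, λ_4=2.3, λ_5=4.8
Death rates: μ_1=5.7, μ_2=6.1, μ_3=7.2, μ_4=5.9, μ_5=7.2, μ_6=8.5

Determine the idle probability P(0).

Ratios P(n)/P(0) = (λ₀···λₙ₋₁)/(μ₁···μₙ):
P(1)/P(0) = (3.4)/(5.7) = 0.596491
P(2)/P(0) = (3.4×4.5)/(5.7×6.1) = 0.440035
P(3)/P(0) = (3.4×4.5×0.6)/(5.7×6.1×7.2) = 0.0366695
P(4)/P(0) = (3.4×4.5×0.6×2.0)/(5.7×6.1×7.2×5.9) = 0.0124304
P(5)/P(0) = (3.4×4.5×0.6×2.0×2.3)/(5.7×6.1×7.2×5.9×7.2) = 0.00397081
P(6)/P(0) = (3.4×4.5×0.6×2.0×2.3×4.8)/(5.7×6.1×7.2×5.9×7.2×8.5) = 0.00224234

Normalization: ∑ P(n) = 1
P(0) × (1.00000 + 0.596491 + 0.440035 + 0.0366695 + 0.0124304 + 0.00397081 + 0.00224234) = 1
P(0) × 2.09184 = 1
P(0) = 1/2.09184 = 0.4780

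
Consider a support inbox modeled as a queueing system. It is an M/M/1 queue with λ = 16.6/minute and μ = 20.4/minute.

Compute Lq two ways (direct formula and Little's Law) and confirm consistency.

Method 1 (direct): Lq = λ²/(μ(μ-λ)) = 275.56/(20.4 × 3.80) = 3.5547

Method 2 (Little's Law):
W = 1/(μ-λ) = 1/3.80 = 0.26316
Wq = W - 1/μ = 0.26316 - 0.049020 = 0.21414
Lq = λWq = 16.6 × 0.21414 = 3.5547 ✔ (matches Method 1)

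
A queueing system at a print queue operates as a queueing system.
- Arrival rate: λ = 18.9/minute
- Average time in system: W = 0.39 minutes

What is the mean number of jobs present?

Little's Law: L = λW
L = 18.9 × 0.39 = 7.3710 jobs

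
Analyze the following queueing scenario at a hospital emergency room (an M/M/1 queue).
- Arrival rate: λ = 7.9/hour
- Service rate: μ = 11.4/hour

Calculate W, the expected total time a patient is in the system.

First, compute utilization: ρ = λ/μ = 7.9/11.4 = 0.6930
For M/M/1: W = 1/(μ-λ)
W = 1/(11.4-7.9) = 1/3.50
W = 0.2857 hours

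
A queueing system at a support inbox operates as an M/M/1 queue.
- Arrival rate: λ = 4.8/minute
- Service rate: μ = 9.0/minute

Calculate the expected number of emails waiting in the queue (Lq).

ρ = λ/μ = 4.8/9.0 = 0.5333
For M/M/1: Lq = λ²/(μ(μ-λ))
Lq = 23.04/(9.0 × 4.20)
Lq = 0.6095 emails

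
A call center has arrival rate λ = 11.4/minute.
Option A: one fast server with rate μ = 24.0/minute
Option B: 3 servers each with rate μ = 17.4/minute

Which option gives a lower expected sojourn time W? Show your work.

Option A: single server μ = 24.0 (M/M/1)
  ρ_A = 11.4/24.0 = 0.4750
  W_A = 1/(μ-λ) = 1/(24.0-11.4) = 1/12.60 = 0.07937

Option B: 3 servers μ = 17.4 (M/M/3)
  ρ_B = λ/(cμ) = 11.4/(3×17.4) = 0.2184
  Offered load a = λ/μ = cρ = 11.4/17.4 = 0.6552
  P₀ = [ Σₙ₌₀^2 aⁿ/n! + a^3/(3!(1-ρ)) ]⁻¹
  Σ = a^0/0! + a^1/1! + a^2/2! = 1.0000 + 0.6552 + 0.2146 = 1.8698
  a^3/(3!(1-ρ)) = 0.28123/(6 × 0.78161) = 0.05997
  P₀ = 1/(1.8698 + 0.05997) = 0.5182
  Lq = P₀·a^3·ρ / (3!(1-ρ)²) = 0.51820 × 0.28123 × 0.21839 / (6 × 0.61091) = 0.008683
  Wq_B = Lq/λ = 0.008683/11.4 = 0.0007617
  W_B = Wq_B + 1/μ = 0.0007617 + 0.05747 = 0.05823

Since W_B = 0.05823 < W_A = 0.07937, Option B (multiple servers) has the shorter time in system.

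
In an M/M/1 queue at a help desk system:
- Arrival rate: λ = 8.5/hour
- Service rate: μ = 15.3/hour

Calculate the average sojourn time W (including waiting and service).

First, compute utilization: ρ = λ/μ = 8.5/15.3 = 0.5556
For M/M/1: W = 1/(μ-λ)
W = 1/(15.3-8.5) = 1/6.80
W = 0.1471 hours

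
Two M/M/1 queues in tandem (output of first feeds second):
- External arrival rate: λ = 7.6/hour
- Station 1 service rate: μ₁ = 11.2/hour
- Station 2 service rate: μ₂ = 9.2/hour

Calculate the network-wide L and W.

By Jackson's theorem, each station behaves as independent M/M/1.
Station 1: ρ₁ = 7.6/11.2 = 0.6786, L₁ = ρ₁/(1-ρ₁) = λ/(μ₁-λ) = 7.6/3.60 = 2.1111
Station 2: ρ₂ = 7.6/9.2 = 0.8261, L₂ = ρ₂/(1-ρ₂) = λ/(μ₂-λ) = 7.6/1.60 = 4.7500
Total: L = L₁ + L₂ = 2.1111 + 4.7500 = 6.8611
W = L/λ = 6.8611/7.6 = 0.9028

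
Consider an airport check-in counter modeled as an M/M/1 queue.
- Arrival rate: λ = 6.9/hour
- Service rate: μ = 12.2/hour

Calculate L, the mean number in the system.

ρ = λ/μ = 6.9/12.2 = 0.5656
For M/M/1: L = λ/(μ-λ)
L = 6.9/(12.2-6.9) = 6.9/5.30
L = 1.3019 passengers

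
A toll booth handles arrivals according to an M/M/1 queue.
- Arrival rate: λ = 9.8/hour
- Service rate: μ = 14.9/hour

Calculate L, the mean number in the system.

ρ = λ/μ = 9.8/14.9 = 0.6577
For M/M/1: L = λ/(μ-λ)
L = 9.8/(14.9-9.8) = 9.8/5.10
L = 1.9216 vehicles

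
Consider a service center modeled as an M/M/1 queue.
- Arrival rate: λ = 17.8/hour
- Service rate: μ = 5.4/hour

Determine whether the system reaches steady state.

Stability requires ρ = λ/(cμ) < 1
ρ = 17.8/(1 × 5.4) = 17.8/5.40 = 3.2963
Since 3.2963 ≥ 1, the system is UNSTABLE.
Queue grows without bound. Need μ > λ = 17.8.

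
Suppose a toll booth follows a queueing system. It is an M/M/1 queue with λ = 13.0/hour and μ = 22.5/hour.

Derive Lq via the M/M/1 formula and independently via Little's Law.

Method 1 (direct): Lq = λ²/(μ(μ-λ)) = 169.00/(22.5 × 9.50) = 0.7906

Method 2 (Little's Law):
W = 1/(μ-λ) = 1/9.50 = 0.105263
Wq = W - 1/μ = 0.105263 - 0.0444444 = 0.060819
Lq = λWq = 13.0 × 0.060819 = 0.7906 ✔ (matches Method 1)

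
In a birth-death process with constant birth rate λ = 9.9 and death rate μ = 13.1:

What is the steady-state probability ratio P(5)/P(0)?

For constant rates: P(n)/P(0) = (λ/μ)^n
P(5)/P(0) = (9.9/13.1)^5 = 0.7557^5 = 0.2465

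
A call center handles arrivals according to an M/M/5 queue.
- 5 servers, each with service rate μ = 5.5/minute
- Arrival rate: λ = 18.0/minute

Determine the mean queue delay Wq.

Traffic intensity: ρ = λ/(cμ) = 18.0/(5×5.5) = 0.6545
Since ρ = 0.6545 < 1, system is stable.
Offered load a = λ/μ = cρ = 18.0/5.5 = 3.2727
P₀ = [ Σₙ₌₀^4 aⁿ/n! + a^5/(5!(1-ρ)) ]⁻¹
Σ = a^0/0! + a^1/1! + a^2/2! + a^3/3! + a^4/4! = 1.0000 + 3.2727 + 5.3554 + 5.8422 + 4.7800 = 20.2503
a^5/(5!(1-ρ)) = 375.4474/(120 × 0.345455) = 9.0568
P₀ = 1/(20.2503 + 9.0568) = 0.03412
Lq = P₀·a^5·ρ / (5!(1-ρ)²) = 0.034121 × 375.4474 × 0.65455 / (120 × 0.11934) = 0.5855
Wq = Lq/λ = 0.5855/18.0 = 0.03253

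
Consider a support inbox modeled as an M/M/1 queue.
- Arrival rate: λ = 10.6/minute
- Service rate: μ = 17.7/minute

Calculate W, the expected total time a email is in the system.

First, compute utilization: ρ = λ/μ = 10.6/17.7 = 0.5989
For M/M/1: W = 1/(μ-λ)
W = 1/(17.7-10.6) = 1/7.10
W = 0.1408 minutes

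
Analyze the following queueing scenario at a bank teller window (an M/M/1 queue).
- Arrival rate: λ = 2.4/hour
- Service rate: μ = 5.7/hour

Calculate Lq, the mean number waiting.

ρ = λ/μ = 2.4/5.7 = 0.4211
For M/M/1: Lq = λ²/(μ(μ-λ))
Lq = 5.76/(5.7 × 3.30)
Lq = 0.3062 transactions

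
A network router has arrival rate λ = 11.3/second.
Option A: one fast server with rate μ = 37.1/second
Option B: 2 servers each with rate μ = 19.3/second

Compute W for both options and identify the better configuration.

Option A: single server μ = 37.1 (M/M/1)
  ρ_A = 11.3/37.1 = 0.3046
  W_A = 1/(μ-λ) = 1/(37.1-11.3) = 1/25.80 = 0.03876

Option B: 2 servers μ = 19.3 (M/M/2)
  ρ_B = λ/(cμ) = 11.3/(2×19.3) = 0.2927
  Offered load a = λ/μ = cρ = 11.3/19.3 = 0.5855
  P₀ = [ Σₙ₌₀^1 aⁿ/n! + a^2/(2!(1-ρ)) ]⁻¹
  Σ = a^0/0! + a^1/1! = 1.0000 + 0.5855 = 1.5855
  a^2/(2!(1-ρ)) = 0.3428/(2 × 0.7073) = 0.2423
  P₀ = 1/(1.5855 + 0.2423) = 0.5471
  Lq = P₀·a^2·ρ / (2!(1-ρ)²) = 0.54709 × 0.34280 × 0.29275 / (2 × 0.50021) = 0.05488
  Wq_B = Lq/λ = 0.05488/11.3 = 0.004857
  W_B = Wq_B + 1/μ = 0.004857 + 0.05181 = 0.05667

Since W_A = 0.03876 < W_B = 0.05667, Option A (single fast server) has the shorter time in system.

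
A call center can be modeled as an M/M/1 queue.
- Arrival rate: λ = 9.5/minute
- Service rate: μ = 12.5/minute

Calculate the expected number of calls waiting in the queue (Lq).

ρ = λ/μ = 9.5/12.5 = 0.7600
For M/M/1: Lq = λ²/(μ(μ-λ))
Lq = 90.25/(12.5 × 3.00)
Lq = 2.4067 calls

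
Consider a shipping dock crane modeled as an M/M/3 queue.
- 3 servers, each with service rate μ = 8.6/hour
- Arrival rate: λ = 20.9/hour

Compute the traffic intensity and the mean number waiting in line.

Traffic intensity: ρ = λ/(cμ) = 20.9/(3×8.6) = 0.8101
Since ρ = 0.8101 < 1, system is stable.
Offered load a = λ/μ = cρ = 20.9/8.6 = 2.4302
P₀ = [ Σₙ₌₀^2 aⁿ/n! + a^3/(3!(1-ρ)) ]⁻¹
Σ = a^0/0! + a^1/1! + a^2/2! = 1.0000 + 2.4302 + 2.9530 = 6.3832
a^3/(3!(1-ρ)) = 14.3530/(6 × 0.189922) = 12.5955
P₀ = 1/(6.3832 + 12.5955) = 0.05269
Lq = P₀·a^3·ρ / (3!(1-ρ)²) = 0.052690 × 14.3530 × 0.81008 / (6 × 0.036071) = 2.8307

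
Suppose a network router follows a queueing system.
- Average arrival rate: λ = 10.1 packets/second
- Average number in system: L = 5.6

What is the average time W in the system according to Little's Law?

Little's Law: L = λW, so W = L/λ
W = 5.6/10.1 = 0.5545 seconds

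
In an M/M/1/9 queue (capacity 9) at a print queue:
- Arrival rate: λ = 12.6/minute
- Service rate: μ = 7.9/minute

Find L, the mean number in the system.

ρ = λ/μ = 12.6/7.9 = 1.59494
P₀ = (1-ρ)/(1-ρ^(K+1)) = (1-1.59494)/(1-1.59494^10) = -0.5949/-105.5230 = 0.005638
P_K = P₀×ρ^K = 0.005638 × 1.59494^9 = 0.005638 × 66.7881 = 0.3766
L = ρ[1 - (K+1)ρ^K + Kρ^(K+1)] / [(1-ρ)(1-ρ^(K+1))]
L = 1.59494 × (1 - 10×66.7881 + 9×106.5230) / ((1 - 1.59494) × (1 - 106.5230)) = 7.4139 jobs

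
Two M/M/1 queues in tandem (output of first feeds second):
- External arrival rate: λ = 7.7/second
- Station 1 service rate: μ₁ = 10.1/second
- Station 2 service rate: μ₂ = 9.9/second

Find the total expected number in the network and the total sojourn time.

By Jackson's theorem, each station behaves as independent M/M/1.
Station 1: ρ₁ = 7.7/10.1 = 0.7624, L₁ = ρ₁/(1-ρ₁) = λ/(μ₁-λ) = 7.7/2.40 = 3.2083
Station 2: ρ₂ = 7.7/9.9 = 0.7778, L₂ = ρ₂/(1-ρ₂) = λ/(μ₂-λ) = 7.7/2.20 = 3.5000
Total: L = L₁ + L₂ = 3.2083 + 3.5000 = 6.7083
W = L/λ = 6.7083/7.7 = 0.8712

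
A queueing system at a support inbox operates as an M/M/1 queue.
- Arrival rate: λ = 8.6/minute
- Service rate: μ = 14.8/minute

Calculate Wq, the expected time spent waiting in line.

First, compute utilization: ρ = λ/μ = 8.6/14.8 = 0.5811
For M/M/1: Wq = λ/(μ(μ-λ))
Wq = 8.6/(14.8 × (14.8-8.6))
Wq = 8.6/(14.8 × 6.20)
Wq = 0.09372 minutes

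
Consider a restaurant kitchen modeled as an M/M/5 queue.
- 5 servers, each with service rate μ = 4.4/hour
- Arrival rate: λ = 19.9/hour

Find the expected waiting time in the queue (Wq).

Traffic intensity: ρ = λ/(cμ) = 19.9/(5×4.4) = 0.9045
Since ρ = 0.9045 < 1, system is stable.
Offered load a = λ/μ = cρ = 19.9/4.4 = 4.5227
P₀ = [ Σₙ₌₀^4 aⁿ/n! + a^5/(5!(1-ρ)) ]⁻¹
Σ = a^0/0! + a^1/1! + a^2/2! + a^3/3! + a^4/4! = 1.000000 + 4.522727 + 10.22753 + 15.41878 + 17.43373 = 48.6028
a^5/(5!(1-ρ)) = 1892.3523/(120 × 0.0954545) = 165.2054
P₀ = 1/(48.6028 + 165.2054) = 0.004677
Lq = P₀·a^5·ρ / (5!(1-ρ)²) = 0.0046771 × 1892.3523 × 0.90455 / (120 × 0.0091116) = 7.3221
Wq = Lq/λ = 7.3221/19.9 = 0.3679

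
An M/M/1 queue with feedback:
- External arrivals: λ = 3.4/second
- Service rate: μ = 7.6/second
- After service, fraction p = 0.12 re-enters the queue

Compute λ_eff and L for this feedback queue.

Effective arrival rate: λ_eff = λ/(1-p) = 3.4/(1-0.12) = 3.4/0.88 = 3.863636
ρ = λ_eff/μ = 3.863636/7.6 = 0.508373
L = ρ/(1-ρ) = 0.508373/(1-0.508373) = 1.0341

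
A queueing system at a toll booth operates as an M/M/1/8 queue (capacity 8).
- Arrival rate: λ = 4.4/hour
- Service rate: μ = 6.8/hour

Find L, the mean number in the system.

ρ = λ/μ = 4.4/6.8 = 0.64706
P₀ = (1-ρ)/(1-ρ^(K+1)) = (1-0.64706)/(1-0.64706^9) = 0.3529/0.9801 = 0.3601
P_K = P₀×ρ^K = 0.3601 × 0.64706^8 = 0.3601 × 0.03073 = 0.01107
L = ρ[1 - (K+1)ρ^K + Kρ^(K+1)] / [(1-ρ)(1-ρ^(K+1))]
L = 0.64706 × (1 - 9×0.030730 + 8×0.019884) / ((1 - 0.64706) × (1 - 0.019884)) = 1.6508 vehicles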